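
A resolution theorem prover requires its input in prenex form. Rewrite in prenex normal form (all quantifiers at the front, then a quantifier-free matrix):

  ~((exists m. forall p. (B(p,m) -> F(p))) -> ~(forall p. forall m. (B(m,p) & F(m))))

exists m. forall p. forall b. forall w1. ((~B(p,m) | F(p)) & B(w1,b) & F(w1))

Rewrite implications/biconditionals: A → B as ¬A ∨ B.
  ~(~(exists m. forall p. (~B(p,m) | F(p))) | ~(forall p. forall m. (B(m,p) & F(m))))
Move each ¬ inward, flipping quantifiers it crosses:
  (exists m. forall p. (~B(p,m) | F(p))) & (forall p. forall m. (B(m,p) & F(m)))
Give each quantifier a distinct variable: p↦b, m↦w1.
  (exists m. forall p. (~B(p,m) | F(p))) & (forall b. forall w1. (B(w1,b) & F(w1)))
Finally move all quantifiers to the prefix:
  exists m. forall p. forall b. forall w1. ((~B(p,m) | F(p)) & B(w1,b) & F(w1))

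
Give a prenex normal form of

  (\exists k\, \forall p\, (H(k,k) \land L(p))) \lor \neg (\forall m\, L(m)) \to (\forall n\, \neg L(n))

\forall k\, \exists p\, \forall m\, \forall n\, ((\neg H(k,k) \lor \neg L(p)) \land L(m) \lor \neg L(n))

Rewrite implications/biconditionals: A → B as ¬A ∨ B.
  \neg ((\exists k\, \forall p\, (H(k,k) \land L(p))) \lor \neg (\forall m\, L(m))) \lor (\forall n\, \neg L(n))
Move each ¬ inward, flipping quantifiers it crosses:
  (\forall k\, \exists p\, (\neg H(k,k) \lor \neg L(p))) \land (\forall m\, L(m)) \lor (\forall n\, \neg L(n))
All bound variables are already distinct, so no renaming is needed.
Finally move all quantifiers to the prefix:
  \forall k\, \exists p\, \forall m\, \forall n\, ((\neg H(k,k) \lor \neg L(p)) \land L(m) \lor \neg L(n))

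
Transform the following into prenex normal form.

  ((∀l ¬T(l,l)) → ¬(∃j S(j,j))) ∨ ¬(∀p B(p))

First replace A → B with ¬A ∨ B.
  ¬(∀l ¬T(l,l)) ∨ ¬(∃j S(j,j)) ∨ ¬(∀p B(p))
Drive negations inward (¬∀x A ≡ ∃x ¬A, ¬∃x A ≡ ∀x ¬A, De Morgan for ∧/∨):
  (∃l T(l,l)) ∨ (∀j ¬S(j,j)) ∨ (∃p ¬B(p))
All bound variables are already distinct, so no renaming is needed.
Finally move all quantifiers to the prefix:
  ∃l ∀j ∃p (T(l,l) ∨ ¬S(j,j) ∨ ¬B(p))

∃l ∀j ∃p (T(l,l) ∨ ¬S(j,j) ∨ ¬B(p))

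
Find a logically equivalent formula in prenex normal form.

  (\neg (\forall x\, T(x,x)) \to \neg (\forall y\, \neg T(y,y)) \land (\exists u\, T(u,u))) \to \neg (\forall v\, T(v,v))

\exists x\, \forall y\, \forall u\, \exists v\, (\neg T(x,x) \land (\neg T(y,y) \lor \neg T(u,u)) \lor \neg T(v,v))

Rewrite implications/biconditionals: A → B as ¬A ∨ B.
  \neg (\neg \neg (\forall x\, T(x,x)) \lor \neg (\forall y\, \neg T(y,y)) \land (\exists u\, T(u,u))) \lor \neg (\forall v\, T(v,v))
Drive negations inward (¬∀x A ≡ ∃x ¬A, ¬∃x A ≡ ∀x ¬A, De Morgan for ∧/∨):
  (\exists x\, \neg T(x,x)) \land ((\forall y\, \neg T(y,y)) \lor (\forall u\, \neg T(u,u))) \lor (\exists v\, \neg T(v,v))
Extract every quantifier outward, since the variables are now distinct and don't occur free across branches:
  \exists x\, \forall y\, \forall u\, \exists v\, (\neg T(x,x) \land (\neg T(y,y) \lor \neg T(u,u)) \lor \neg T(v,v))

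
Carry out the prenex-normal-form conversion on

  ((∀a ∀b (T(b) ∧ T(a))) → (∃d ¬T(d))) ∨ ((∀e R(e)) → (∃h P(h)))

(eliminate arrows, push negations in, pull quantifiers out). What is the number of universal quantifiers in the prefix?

0

Eliminate → and ↔ using ¬ and ∨.
  ¬(∀a ∀b (T(b) ∧ T(a))) ∨ (∃d ¬T(d)) ∨ ¬(∀e R(e)) ∨ (∃h P(h))
Push ¬ through the quantifiers and connectives to reach negation normal form:
  (∃a ∃b (¬T(b) ∨ ¬T(a))) ∨ (∃d ¬T(d)) ∨ (∃e ¬R(e)) ∨ (∃h P(h))
All bound variables are already distinct, so no renaming is needed.
Extract every quantifier outward, since the variables are now distinct and don't occur free across branches:
  ∃a ∃b ∃d ∃e ∃h (¬T(b) ∨ ¬T(a) ∨ ¬T(d) ∨ ¬R(e) ∨ P(h))
The prefix is ∃a ∃b ∃d ∃e ∃h: 0 universal, 5 existential.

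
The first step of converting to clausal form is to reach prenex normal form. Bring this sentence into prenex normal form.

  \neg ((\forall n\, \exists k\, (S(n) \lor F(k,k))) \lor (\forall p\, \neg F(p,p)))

Drive negations inward (¬∀x A ≡ ∃x ¬A, ¬∃x A ≡ ∀x ¬A, De Morgan for ∧/∨):
  (\exists n\, \forall k\, (\neg S(n) \land \neg F(k,k))) \land (\exists p\, F(p,p))
Finally move all quantifiers to the prefix:
  \exists n\, \forall k\, \exists p\, (\neg S(n) \land \neg F(k,k) \land F(p,p))

\exists n\, \forall k\, \exists p\, (\neg S(n) \land \neg F(k,k) \land F(p,p))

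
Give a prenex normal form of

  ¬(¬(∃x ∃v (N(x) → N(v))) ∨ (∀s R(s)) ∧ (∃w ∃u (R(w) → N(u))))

∃x ∃v ∃s ∀w ∀u ((¬N(x) ∨ N(v)) ∧ (¬R(s) ∨ R(w) ∧ ¬N(u)))

Rewrite implications/biconditionals: A → B as ¬A ∨ B.
  ¬(¬(∃x ∃v (¬N(x) ∨ N(v))) ∨ (∀s R(s)) ∧ (∃w ∃u (¬R(w) ∨ N(u))))
Push ¬ through the quantifiers and connectives to reach negation normal form:
  (∃x ∃v (¬N(x) ∨ N(v))) ∧ ((∃s ¬R(s)) ∨ (∀w ∀u (R(w) ∧ ¬N(u))))
Pull the quantifiers to the front (each side's bound variable is not free in the other side):
  ∃x ∃v ∃s ∀w ∀u ((¬N(x) ∨ N(v)) ∧ (¬R(s) ∨ R(w) ∧ ¬N(u)))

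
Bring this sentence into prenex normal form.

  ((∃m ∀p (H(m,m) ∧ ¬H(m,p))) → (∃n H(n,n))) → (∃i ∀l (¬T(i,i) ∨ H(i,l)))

∃m ∀p ∀n ∃i ∀l (H(m,m) ∧ ¬H(m,p) ∧ ¬H(n,n) ∨ ¬T(i,i) ∨ H(i,l))

First replace A → B with ¬A ∨ B.
  ¬(¬(∃m ∀p (H(m,m) ∧ ¬H(m,p))) ∨ (∃n H(n,n))) ∨ (∃i ∀l (¬T(i,i) ∨ H(i,l)))
Push ¬ through the quantifiers and connectives to reach negation normal form:
  (∃m ∀p (H(m,m) ∧ ¬H(m,p))) ∧ (∀n ¬H(n,n)) ∨ (∃i ∀l (¬T(i,i) ∨ H(i,l)))
All bound variables are already distinct, so no renaming is needed.
Extract every quantifier outward, since the variables are now distinct and don't occur free across branches:
  ∃m ∀p ∀n ∃i ∀l (H(m,m) ∧ ¬H(m,p) ∧ ¬H(n,n) ∨ ¬T(i,i) ∨ H(i,l))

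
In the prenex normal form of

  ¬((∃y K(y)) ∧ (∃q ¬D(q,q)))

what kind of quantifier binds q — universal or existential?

universal

Drive negations inward (¬∀x A ≡ ∃x ¬A, ¬∃x A ≡ ∀x ¬A, De Morgan for ∧/∨):
  (∀y ¬K(y)) ∨ (∀q D(q,q))
Finally move all quantifiers to the prefix:
  ∀y ∀q (¬K(y) ∨ D(q,q))
The quantifier ∃q sits under an odd number of negations, so it flips to ∀q.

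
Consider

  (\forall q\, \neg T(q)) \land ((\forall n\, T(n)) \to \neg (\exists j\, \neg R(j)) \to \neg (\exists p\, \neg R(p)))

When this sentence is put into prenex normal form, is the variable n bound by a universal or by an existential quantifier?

existential

First replace A → B with ¬A ∨ B.
  (\forall q\, \neg T(q)) \land (\neg (\forall n\, T(n)) \lor \neg \neg (\exists j\, \neg R(j)) \lor \neg (\exists p\, \neg R(p)))
Drive negations inward (¬∀x A ≡ ∃x ¬A, ¬∃x A ≡ ∀x ¬A, De Morgan for ∧/∨):
  (\forall q\, \neg T(q)) \land ((\exists n\, \neg T(n)) \lor (\exists j\, \neg R(j)) \lor (\forall p\, R(p)))
All bound variables are already distinct, so no renaming is needed.
Finally move all quantifiers to the prefix:
  \forall q\, \exists n\, \exists j\, \forall p\, (\neg T(q) \land (\neg T(n) \lor \neg R(j) \lor R(p)))
The quantifier \forall n sits under an odd number of negations (counting the antecedent side of each →), so it flips to \exists n.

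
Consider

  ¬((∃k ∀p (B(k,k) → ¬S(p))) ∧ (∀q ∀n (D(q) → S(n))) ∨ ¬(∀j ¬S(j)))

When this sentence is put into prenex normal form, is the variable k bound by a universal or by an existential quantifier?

universal

Eliminate → and ↔ using ¬ and ∨.
  ¬((∃k ∀p (¬B(k,k) ∨ ¬S(p))) ∧ (∀q ∀n (¬D(q) ∨ S(n))) ∨ ¬(∀j ¬S(j)))
Drive negations inward (¬∀x A ≡ ∃x ¬A, ¬∃x A ≡ ∀x ¬A, De Morgan for ∧/∨):
  ((∀k ∃p (B(k,k) ∧ S(p))) ∨ (∃q ∃n (D(q) ∧ ¬S(n)))) ∧ (∀j ¬S(j))
Pull the quantifiers to the front (each side's bound variable is not free in the other side):
  ∀k ∃p ∃q ∃n ∀j ((B(k,k) ∧ S(p) ∨ D(q) ∧ ¬S(n)) ∧ ¬S(j))
The quantifier ∃k sits under an odd number of negations (counting the antecedent side of each →), so it flips to ∀k.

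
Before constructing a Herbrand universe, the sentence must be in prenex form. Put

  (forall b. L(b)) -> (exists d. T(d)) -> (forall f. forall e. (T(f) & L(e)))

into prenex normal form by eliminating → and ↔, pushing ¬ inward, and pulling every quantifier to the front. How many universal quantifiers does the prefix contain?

3

Rewrite implications/biconditionals: A → B as ¬A ∨ B.
  ~(forall b. L(b)) | ~(exists d. T(d)) | (forall f. forall e. (T(f) & L(e)))
Push ¬ through the quantifiers and connectives to reach negation normal form:
  (exists b. ~L(b)) | (forall d. ~T(d)) | (forall f. forall e. (T(f) & L(e)))
Pull the quantifiers to the front (each side's bound variable is not free in the other side):
  exists b. forall d. forall f. forall e. (~L(b) | ~T(d) | T(f) & L(e))
The prefix is exists b forall d forall f forall e: 3 universal, 1 existential.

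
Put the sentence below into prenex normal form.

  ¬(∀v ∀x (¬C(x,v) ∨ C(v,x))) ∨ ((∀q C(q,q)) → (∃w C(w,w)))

∃v ∃x ∃q ∃w (C(x,v) ∧ ¬C(v,x) ∨ ¬C(q,q) ∨ C(w,w))

First replace A → B with ¬A ∨ B.
  ¬(∀v ∀x (¬C(x,v) ∨ C(v,x))) ∨ ¬(∀q C(q,q)) ∨ (∃w C(w,w))
Push ¬ through the quantifiers and connectives to reach negation normal form:
  (∃v ∃x (C(x,v) ∧ ¬C(v,x))) ∨ (∃q ¬C(q,q)) ∨ (∃w C(w,w))
All bound variables are already distinct, so no renaming is needed.
Finally move all quantifiers to the prefix:
  ∃v ∃x ∃q ∃w (C(x,v) ∧ ¬C(v,x) ∨ ¬C(q,q) ∨ C(w,w))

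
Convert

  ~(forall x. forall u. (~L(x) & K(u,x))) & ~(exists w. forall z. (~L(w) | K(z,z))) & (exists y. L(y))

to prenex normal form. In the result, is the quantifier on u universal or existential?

Drive negations inward (¬∀x A ≡ ∃x ¬A, ¬∃x A ≡ ∀x ¬A, De Morgan for ∧/∨):
  (exists x. exists u. (L(x) | ~K(u,x))) & (forall w. exists z. (L(w) & ~K(z,z))) & (exists y. L(y))
All bound variables are already distinct, so no renaming is needed.
Extract every quantifier outward, since the variables are now distinct and don't occur free across branches:
  exists x. exists u. forall w. exists z. exists y. ((L(x) | ~K(u,x)) & L(w) & ~K(z,z) & L(y))
The quantifier forall u sits under an odd number of negations, so it flips to exists u.

existential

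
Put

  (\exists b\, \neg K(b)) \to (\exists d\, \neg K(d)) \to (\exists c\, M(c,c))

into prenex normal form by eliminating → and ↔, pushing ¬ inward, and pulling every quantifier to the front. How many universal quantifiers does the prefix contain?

Eliminate → and ↔ using ¬ and ∨.
  \neg (\exists b\, \neg K(b)) \lor \neg (\exists d\, \neg K(d)) \lor (\exists c\, M(c,c))
Drive negations inward (¬∀x A ≡ ∃x ¬A, ¬∃x A ≡ ∀x ¬A, De Morgan for ∧/∨):
  (\forall b\, K(b)) \lor (\forall d\, K(d)) \lor (\exists c\, M(c,c))
All bound variables are already distinct, so no renaming is needed.
Finally move all quantifiers to the prefix:
  \forall b\, \forall d\, \exists c\, (K(b) \lor K(d) \lor M(c,c))
The prefix is \forall b \forall d \exists c: 2 universal, 1 existential.

2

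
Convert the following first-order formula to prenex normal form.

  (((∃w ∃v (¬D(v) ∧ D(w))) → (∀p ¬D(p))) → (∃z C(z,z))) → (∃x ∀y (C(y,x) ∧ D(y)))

∀w ∀v ∀p ∀z ∃x ∀y ((D(v) ∨ ¬D(w) ∨ ¬D(p)) ∧ ¬C(z,z) ∨ C(y,x) ∧ D(y))

First replace A → B with ¬A ∨ B.
  ¬(¬(¬(∃w ∃v (¬D(v) ∧ D(w))) ∨ (∀p ¬D(p))) ∨ (∃z C(z,z))) ∨ (∃x ∀y (C(y,x) ∧ D(y)))
Drive negations inward (¬∀x A ≡ ∃x ¬A, ¬∃x A ≡ ∀x ¬A, De Morgan for ∧/∨):
  ((∀w ∀v (D(v) ∨ ¬D(w))) ∨ (∀p ¬D(p))) ∧ (∀z ¬C(z,z)) ∨ (∃x ∀y (C(y,x) ∧ D(y)))
Finally move all quantifiers to the prefix:
  ∀w ∀v ∀p ∀z ∃x ∀y ((D(v) ∨ ¬D(w) ∨ ¬D(p)) ∧ ¬C(z,z) ∨ C(y,x) ∧ D(y))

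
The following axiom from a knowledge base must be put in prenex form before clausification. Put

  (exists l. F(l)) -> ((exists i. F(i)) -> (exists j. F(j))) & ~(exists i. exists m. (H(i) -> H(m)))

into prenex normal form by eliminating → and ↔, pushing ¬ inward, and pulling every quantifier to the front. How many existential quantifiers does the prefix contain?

Eliminate → and ↔ using ¬ and ∨.
  ~(exists l. F(l)) | (~(exists i. F(i)) | (exists j. F(j))) & ~(exists i. exists m. (~H(i) | H(m)))
Push ¬ through the quantifiers and connectives to reach negation normal form:
  (forall l. ~F(l)) | ((forall i. ~F(i)) | (exists j. F(j))) & (forall i. forall m. (H(i) & ~H(m)))
Give each quantifier a distinct variable: i↦a.
  (forall l. ~F(l)) | ((forall i. ~F(i)) | (exists j. F(j))) & (forall a. forall m. (H(a) & ~H(m)))
Pull the quantifiers to the front (each side's bound variable is not free in the other side):
  forall l. forall i. exists j. forall a. forall m. (~F(l) | (~F(i) | F(j)) & H(a) & ~H(m))
The prefix is forall l forall i exists j forall a forall m: 4 universal, 1 existential.

1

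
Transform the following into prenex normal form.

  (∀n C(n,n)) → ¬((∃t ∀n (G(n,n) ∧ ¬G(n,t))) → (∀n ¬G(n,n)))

Rewrite implications/biconditionals: A → B as ¬A ∨ B.
  ¬(∀n C(n,n)) ∨ ¬(¬(∃t ∀n (G(n,n) ∧ ¬G(n,t))) ∨ (∀n ¬G(n,n)))
Drive negations inward (¬∀x A ≡ ∃x ¬A, ¬∃x A ≡ ∀x ¬A, De Morgan for ∧/∨):
  (∃n ¬C(n,n)) ∨ (∃t ∀n (G(n,n) ∧ ¬G(n,t))) ∧ (∃n G(n,n))
Rename bound variables to avoid capture: n↦p, n↦v.
  (∃n ¬C(n,n)) ∨ (∃t ∀p (G(p,p) ∧ ¬G(p,t))) ∧ (∃v G(v,v))
Finally move all quantifiers to the prefix:
  ∃n ∃t ∀p ∃v (¬C(n,n) ∨ G(p,p) ∧ ¬G(p,t) ∧ G(v,v))

∃n ∃t ∀p ∃v (¬C(n,n) ∨ G(p,p) ∧ ¬G(p,t) ∧ G(v,v))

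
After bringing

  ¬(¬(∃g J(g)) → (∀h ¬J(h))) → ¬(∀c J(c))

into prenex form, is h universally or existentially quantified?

First replace A → B with ¬A ∨ B.
  ¬¬(¬¬(∃g J(g)) ∨ (∀h ¬J(h))) ∨ ¬(∀c J(c))
Push ¬ through the quantifiers and connectives to reach negation normal form:
  (∃g J(g)) ∨ (∀h ¬J(h)) ∨ (∃c ¬J(c))
All bound variables are already distinct, so no renaming is needed.
Pull the quantifiers to the front (each side's bound variable is not free in the other side):
  ∃g ∀h ∃c (J(g) ∨ ¬J(h) ∨ ¬J(c))
The quantifier ∀h sits under an even number of negations (counting the antecedent side of each →), so it remains universal.

universal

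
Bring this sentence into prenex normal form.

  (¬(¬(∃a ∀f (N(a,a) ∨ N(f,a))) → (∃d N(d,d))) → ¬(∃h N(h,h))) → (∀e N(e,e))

Rewrite implications/biconditionals: A → B as ¬A ∨ B.
  ¬(¬¬(¬¬(∃a ∀f (N(a,a) ∨ N(f,a))) ∨ (∃d N(d,d))) ∨ ¬(∃h N(h,h))) ∨ (∀e N(e,e))
Drive negations inward (¬∀x A ≡ ∃x ¬A, ¬∃x A ≡ ∀x ¬A, De Morgan for ∧/∨):
  (∀a ∃f (¬N(a,a) ∧ ¬N(f,a))) ∧ (∀d ¬N(d,d)) ∧ (∃h N(h,h)) ∨ (∀e N(e,e))
Pull the quantifiers to the front (each side's bound variable is not free in the other side):
  ∀a ∃f ∀d ∃h ∀e (¬N(a,a) ∧ ¬N(f,a) ∧ ¬N(d,d) ∧ N(h,h) ∨ N(e,e))

∀a ∃f ∀d ∃h ∀e (¬N(a,a) ∧ ¬N(f,a) ∧ ¬N(d,d) ∧ N(h,h) ∨ N(e,e))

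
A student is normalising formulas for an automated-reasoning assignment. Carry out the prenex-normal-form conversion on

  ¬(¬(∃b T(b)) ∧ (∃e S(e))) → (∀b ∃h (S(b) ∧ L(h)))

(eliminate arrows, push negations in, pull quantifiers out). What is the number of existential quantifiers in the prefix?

Eliminate → and ↔ using ¬ and ∨.
  ¬¬(¬(∃b T(b)) ∧ (∃e S(e))) ∨ (∀b ∃h (S(b) ∧ L(h)))
Drive negations inward (¬∀x A ≡ ∃x ¬A, ¬∃x A ≡ ∀x ¬A, De Morgan for ∧/∨):
  (∀b ¬T(b)) ∧ (∃e S(e)) ∨ (∀b ∃h (S(b) ∧ L(h)))
Standardize variables apart so no two quantifiers bind the same name: b↦q.
  (∀b ¬T(b)) ∧ (∃e S(e)) ∨ (∀q ∃h (S(q) ∧ L(h)))
Extract every quantifier outward, since the variables are now distinct and don't occur free across branches:
  ∀b ∃e ∀q ∃h (¬T(b) ∧ S(e) ∨ S(q) ∧ L(h))
The prefix is ∀b ∃e ∀q ∃h: 2 universal, 2 existential.

2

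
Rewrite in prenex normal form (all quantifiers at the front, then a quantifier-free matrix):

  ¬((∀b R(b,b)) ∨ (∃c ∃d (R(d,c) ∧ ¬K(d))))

Move each ¬ inward, flipping quantifiers it crosses:
  (∃b ¬R(b,b)) ∧ (∀c ∀d (¬R(d,c) ∨ K(d)))
All bound variables are already distinct, so no renaming is needed.
Extract every quantifier outward, since the variables are now distinct and don't occur free across branches:
  ∃b ∀c ∀d (¬R(b,b) ∧ (¬R(d,c) ∨ K(d)))

∃b ∀c ∀d (¬R(b,b) ∧ (¬R(d,c) ∨ K(d)))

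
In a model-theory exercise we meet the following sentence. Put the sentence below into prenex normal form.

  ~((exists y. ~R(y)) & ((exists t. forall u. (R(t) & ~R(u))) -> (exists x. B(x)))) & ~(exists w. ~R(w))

Rewrite implications/biconditionals: A → B as ¬A ∨ B.
  ~((exists y. ~R(y)) & (~(exists t. forall u. (R(t) & ~R(u))) | (exists x. B(x)))) & ~(exists w. ~R(w))
Drive negations inward (¬∀x A ≡ ∃x ¬A, ¬∃x A ≡ ∀x ¬A, De Morgan for ∧/∨):
  ((forall y. R(y)) | (exists t. forall u. (R(t) & ~R(u))) & (forall x. ~B(x))) & (forall w. R(w))
Finally move all quantifiers to the prefix:
  forall y. exists t. forall u. forall x. forall w. ((R(y) | R(t) & ~R(u) & ~B(x)) & R(w))

forall y. exists t. forall u. forall x. forall w. ((R(y) | R(t) & ~R(u) & ~B(x)) & R(w))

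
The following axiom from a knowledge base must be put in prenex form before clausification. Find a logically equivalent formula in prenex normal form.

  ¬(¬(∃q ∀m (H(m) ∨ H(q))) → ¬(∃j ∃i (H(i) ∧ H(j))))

Eliminate → and ↔ using ¬ and ∨.
  ¬(¬¬(∃q ∀m (H(m) ∨ H(q))) ∨ ¬(∃j ∃i (H(i) ∧ H(j))))
Push ¬ through the quantifiers and connectives to reach negation normal form:
  (∀q ∃m (¬H(m) ∧ ¬H(q))) ∧ (∃j ∃i (H(i) ∧ H(j)))
All bound variables are already distinct, so no renaming is needed.
Extract every quantifier outward, since the variables are now distinct and don't occur free across branches:
  ∀q ∃m ∃j ∃i (¬H(m) ∧ ¬H(q) ∧ H(i) ∧ H(j))

∀q ∃m ∃j ∃i (¬H(m) ∧ ¬H(q) ∧ H(i) ∧ H(j))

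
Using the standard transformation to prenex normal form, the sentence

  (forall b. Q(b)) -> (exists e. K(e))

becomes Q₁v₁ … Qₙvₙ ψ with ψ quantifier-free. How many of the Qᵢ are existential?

2

Rewrite implications/biconditionals: A → B as ¬A ∨ B.
  ~(forall b. Q(b)) | (exists e. K(e))
Push ¬ through the quantifiers and connectives to reach negation normal form:
  (exists b. ~Q(b)) | (exists e. K(e))
All bound variables are already distinct, so no renaming is needed.
Pull the quantifiers to the front (each side's bound variable is not free in the other side):
  exists b. exists e. (~Q(b) | K(e))
The prefix is exists b exists e: 0 universal, 2 existential.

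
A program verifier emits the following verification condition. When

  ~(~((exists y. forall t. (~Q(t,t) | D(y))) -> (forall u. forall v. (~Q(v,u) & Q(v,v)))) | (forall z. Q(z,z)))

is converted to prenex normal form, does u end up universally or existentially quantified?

universal

Eliminate → and ↔ using ¬ and ∨.
  ~(~(~(exists y. forall t. (~Q(t,t) | D(y))) | (forall u. forall v. (~Q(v,u) & Q(v,v)))) | (forall z. Q(z,z)))
Move each ¬ inward, flipping quantifiers it crosses:
  ((forall y. exists t. (Q(t,t) & ~D(y))) | (forall u. forall v. (~Q(v,u) & Q(v,v)))) & (exists z. ~Q(z,z))
Pull the quantifiers to the front (each side's bound variable is not free in the other side):
  forall y. exists t. forall u. forall v. exists z. ((Q(t,t) & ~D(y) | ~Q(v,u) & Q(v,v)) & ~Q(z,z))
The quantifier forall u sits under an even number of negations (counting the antecedent side of each →), so it remains universal.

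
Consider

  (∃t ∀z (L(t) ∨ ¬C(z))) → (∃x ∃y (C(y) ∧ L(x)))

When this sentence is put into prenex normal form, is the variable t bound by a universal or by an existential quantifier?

universal

First replace A → B with ¬A ∨ B.
  ¬(∃t ∀z (L(t) ∨ ¬C(z))) ∨ (∃x ∃y (C(y) ∧ L(x)))
Move each ¬ inward, flipping quantifiers it crosses:
  (∀t ∃z (¬L(t) ∧ C(z))) ∨ (∃x ∃y (C(y) ∧ L(x)))
Extract every quantifier outward, since the variables are now distinct and don't occur free across branches:
  ∀t ∃z ∃x ∃y (¬L(t) ∧ C(z) ∨ C(y) ∧ L(x))
The quantifier ∃t sits under an odd number of negations (counting the antecedent side of each →), so it flips to ∀t.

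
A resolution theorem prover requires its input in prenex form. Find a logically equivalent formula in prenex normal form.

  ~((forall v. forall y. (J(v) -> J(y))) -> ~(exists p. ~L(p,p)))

Rewrite implications/biconditionals: A → B as ¬A ∨ B.
  ~(~(forall v. forall y. (~J(v) | J(y))) | ~(exists p. ~L(p,p)))
Move each ¬ inward, flipping quantifiers it crosses:
  (forall v. forall y. (~J(v) | J(y))) & (exists p. ~L(p,p))
Pull the quantifiers to the front (each side's bound variable is not free in the other side):
  forall v. forall y. exists p. ((~J(v) | J(y)) & ~L(p,p))

forall v. forall y. exists p. ((~J(v) | J(y)) & ~L(p,p))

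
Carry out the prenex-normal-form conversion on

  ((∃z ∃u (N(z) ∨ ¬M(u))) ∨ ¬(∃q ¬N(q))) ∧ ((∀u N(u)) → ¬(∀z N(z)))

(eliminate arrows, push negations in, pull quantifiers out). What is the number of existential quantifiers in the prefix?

Rewrite implications/biconditionals: A → B as ¬A ∨ B.
  ((∃z ∃u (N(z) ∨ ¬M(u))) ∨ ¬(∃q ¬N(q))) ∧ (¬(∀u N(u)) ∨ ¬(∀z N(z)))
Move each ¬ inward, flipping quantifiers it crosses:
  ((∃z ∃u (N(z) ∨ ¬M(u))) ∨ (∀q N(q))) ∧ ((∃u ¬N(u)) ∨ (∃z ¬N(z)))
Standardize variables apart so no two quantifiers bind the same name: u↦x, z↦c.
  ((∃z ∃u (N(z) ∨ ¬M(u))) ∨ (∀q N(q))) ∧ ((∃x ¬N(x)) ∨ (∃c ¬N(c)))
Pull the quantifiers to the front (each side's bound variable is not free in the other side):
  ∃z ∃u ∀q ∃x ∃c ((N(z) ∨ ¬M(u) ∨ N(q)) ∧ (¬N(x) ∨ ¬N(c)))
The prefix is ∃z ∃u ∀q ∃x ∃c: 1 universal, 4 existential.

4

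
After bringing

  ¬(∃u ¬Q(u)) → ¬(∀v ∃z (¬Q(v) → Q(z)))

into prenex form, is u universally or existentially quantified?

First replace A → B with ¬A ∨ B.
  ¬¬(∃u ¬Q(u)) ∨ ¬(∀v ∃z (¬¬Q(v) ∨ Q(z)))
Drive negations inward (¬∀x A ≡ ∃x ¬A, ¬∃x A ≡ ∀x ¬A, De Morgan for ∧/∨):
  (∃u ¬Q(u)) ∨ (∃v ∀z (¬Q(v) ∧ ¬Q(z)))
All bound variables are already distinct, so no renaming is needed.
Extract every quantifier outward, since the variables are now distinct and don't occur free across branches:
  ∃u ∃v ∀z (¬Q(u) ∨ ¬Q(v) ∧ ¬Q(z))
The quantifier ∃u sits under an even number of negations (counting the antecedent side of each →), so it remains existential.

existential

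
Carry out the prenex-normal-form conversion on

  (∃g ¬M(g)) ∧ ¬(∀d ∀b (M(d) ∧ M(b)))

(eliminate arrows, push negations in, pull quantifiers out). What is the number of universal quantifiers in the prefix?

0

Push ¬ through the quantifiers and connectives to reach negation normal form:
  (∃g ¬M(g)) ∧ (∃d ∃b (¬M(d) ∨ ¬M(b)))
Finally move all quantifiers to the prefix:
  ∃g ∃d ∃b (¬M(g) ∧ (¬M(d) ∨ ¬M(b)))
The prefix is ∃g ∃d ∃b: 0 universal, 3 existential.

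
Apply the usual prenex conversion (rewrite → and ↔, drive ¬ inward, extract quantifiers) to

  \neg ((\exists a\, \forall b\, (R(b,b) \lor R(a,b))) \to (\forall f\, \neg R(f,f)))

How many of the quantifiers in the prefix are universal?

Rewrite implications/biconditionals: A → B as ¬A ∨ B.
  \neg (\neg (\exists a\, \forall b\, (R(b,b) \lor R(a,b))) \lor (\forall f\, \neg R(f,f)))
Move each ¬ inward, flipping quantifiers it crosses:
  (\exists a\, \forall b\, (R(b,b) \lor R(a,b))) \land (\exists f\, R(f,f))
All bound variables are already distinct, so no renaming is needed.
Extract every quantifier outward, since the variables are now distinct and don't occur free across branches:
  \exists a\, \forall b\, \exists f\, ((R(b,b) \lor R(a,b)) \land R(f,f))
The prefix is \exists a \forall b \exists f: 1 universal, 2 existential.

1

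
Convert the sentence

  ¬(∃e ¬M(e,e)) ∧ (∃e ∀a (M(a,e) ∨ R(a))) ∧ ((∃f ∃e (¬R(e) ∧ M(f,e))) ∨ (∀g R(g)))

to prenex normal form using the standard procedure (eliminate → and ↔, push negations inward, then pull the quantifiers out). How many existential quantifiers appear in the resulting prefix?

3

Move each ¬ inward, flipping quantifiers it crosses:
  (∀e M(e,e)) ∧ (∃e ∀a (M(a,e) ∨ R(a))) ∧ ((∃f ∃e (¬R(e) ∧ M(f,e))) ∨ (∀g R(g)))
Give each quantifier a distinct variable: e↦t, e↦r.
  (∀e M(e,e)) ∧ (∃t ∀a (M(a,t) ∨ R(a))) ∧ ((∃f ∃r (¬R(r) ∧ M(f,r))) ∨ (∀g R(g)))
Finally move all quantifiers to the prefix:
  ∀e ∃t ∀a ∃f ∃r ∀g (M(e,e) ∧ (M(a,t) ∨ R(a)) ∧ (¬R(r) ∧ M(f,r) ∨ R(g)))
The prefix is ∀e ∃t ∀a ∃f ∃r ∀g: 3 universal, 3 existential.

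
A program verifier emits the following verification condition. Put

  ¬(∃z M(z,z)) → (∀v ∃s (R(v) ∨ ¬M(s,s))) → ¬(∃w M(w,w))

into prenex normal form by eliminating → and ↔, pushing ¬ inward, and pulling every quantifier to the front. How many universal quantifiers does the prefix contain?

2

Eliminate → and ↔ using ¬ and ∨.
  ¬¬(∃z M(z,z)) ∨ ¬(∀v ∃s (R(v) ∨ ¬M(s,s))) ∨ ¬(∃w M(w,w))
Drive negations inward (¬∀x A ≡ ∃x ¬A, ¬∃x A ≡ ∀x ¬A, De Morgan for ∧/∨):
  (∃z M(z,z)) ∨ (∃v ∀s (¬R(v) ∧ M(s,s))) ∨ (∀w ¬M(w,w))
All bound variables are already distinct, so no renaming is needed.
Finally move all quantifiers to the prefix:
  ∃z ∃v ∀s ∀w (M(z,z) ∨ ¬R(v) ∧ M(s,s) ∨ ¬M(w,w))
The prefix is ∃z ∃v ∀s ∀w: 2 universal, 2 existential.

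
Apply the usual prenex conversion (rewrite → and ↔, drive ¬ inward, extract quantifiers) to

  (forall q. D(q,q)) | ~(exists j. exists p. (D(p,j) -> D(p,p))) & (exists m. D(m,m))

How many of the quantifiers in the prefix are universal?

3

Eliminate → and ↔ using ¬ and ∨.
  (forall q. D(q,q)) | ~(exists j. exists p. (~D(p,j) | D(p,p))) & (exists m. D(m,m))
Push ¬ through the quantifiers and connectives to reach negation normal form:
  (forall q. D(q,q)) | (forall j. forall p. (D(p,j) & ~D(p,p))) & (exists m. D(m,m))
All bound variables are already distinct, so no renaming is needed.
Pull the quantifiers to the front (each side's bound variable is not free in the other side):
  forall q. forall j. forall p. exists m. (D(q,q) | D(p,j) & ~D(p,p) & D(m,m))
The prefix is forall q forall j forall p exists m: 3 universal, 1 existential.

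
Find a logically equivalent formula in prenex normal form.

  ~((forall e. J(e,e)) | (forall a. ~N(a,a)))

Push ¬ through the quantifiers and connectives to reach negation normal form:
  (exists e. ~J(e,e)) & (exists a. N(a,a))
Extract every quantifier outward, since the variables are now distinct and don't occur free across branches:
  exists e. exists a. (~J(e,e) & N(a,a))

exists e. exists a. (~J(e,e) & N(a,a))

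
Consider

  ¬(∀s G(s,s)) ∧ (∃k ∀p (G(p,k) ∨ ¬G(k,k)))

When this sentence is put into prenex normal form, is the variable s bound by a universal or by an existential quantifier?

Drive negations inward (¬∀x A ≡ ∃x ¬A, ¬∃x A ≡ ∀x ¬A, De Morgan for ∧/∨):
  (∃s ¬G(s,s)) ∧ (∃k ∀p (G(p,k) ∨ ¬G(k,k)))
Pull the quantifiers to the front (each side's bound variable is not free in the other side):
  ∃s ∃k ∀p (¬G(s,s) ∧ (G(p,k) ∨ ¬G(k,k)))
The quantifier ∀s sits under an odd number of negations, so it flips to ∃s.

existential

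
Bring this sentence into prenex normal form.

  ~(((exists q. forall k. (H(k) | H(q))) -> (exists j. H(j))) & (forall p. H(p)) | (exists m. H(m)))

Rewrite implications/biconditionals: A → B as ¬A ∨ B.
  ~((~(exists q. forall k. (H(k) | H(q))) | (exists j. H(j))) & (forall p. H(p)) | (exists m. H(m)))
Drive negations inward (¬∀x A ≡ ∃x ¬A, ¬∃x A ≡ ∀x ¬A, De Morgan for ∧/∨):
  ((exists q. forall k. (H(k) | H(q))) & (forall j. ~H(j)) | (exists p. ~H(p))) & (forall m. ~H(m))
Extract every quantifier outward, since the variables are now distinct and don't occur free across branches:
  exists q. forall k. forall j. exists p. forall m. (((H(k) | H(q)) & ~H(j) | ~H(p)) & ~H(m))

exists q. forall k. forall j. exists p. forall m. (((H(k) | H(q)) & ~H(j) | ~H(p)) & ~H(m))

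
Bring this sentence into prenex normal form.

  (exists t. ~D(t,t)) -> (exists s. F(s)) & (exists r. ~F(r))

Rewrite implications/biconditionals: A → B as ¬A ∨ B.
  ~(exists t. ~D(t,t)) | (exists s. F(s)) & (exists r. ~F(r))
Push ¬ through the quantifiers and connectives to reach negation normal form:
  (forall t. D(t,t)) | (exists s. F(s)) & (exists r. ~F(r))
All bound variables are already distinct, so no renaming is needed.
Pull the quantifiers to the front (each side's bound variable is not free in the other side):
  forall t. exists s. exists r. (D(t,t) | F(s) & ~F(r))

forall t. exists s. exists r. (D(t,t) | F(s) & ~F(r))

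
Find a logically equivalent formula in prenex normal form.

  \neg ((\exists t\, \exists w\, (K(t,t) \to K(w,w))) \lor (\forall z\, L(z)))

Rewrite implications/biconditionals: A → B as ¬A ∨ B.
  \neg ((\exists t\, \exists w\, (\neg K(t,t) \lor K(w,w))) \lor (\forall z\, L(z)))
Push ¬ through the quantifiers and connectives to reach negation normal form:
  (\forall t\, \forall w\, (K(t,t) \land \neg K(w,w))) \land (\exists z\, \neg L(z))
All bound variables are already distinct, so no renaming is needed.
Pull the quantifiers to the front (each side's bound variable is not free in the other side):
  \forall t\, \forall w\, \exists z\, (K(t,t) \land \neg K(w,w) \land \neg L(z))

\forall t\, \forall w\, \exists z\, (K(t,t) \land \neg K(w,w) \land \neg L(z))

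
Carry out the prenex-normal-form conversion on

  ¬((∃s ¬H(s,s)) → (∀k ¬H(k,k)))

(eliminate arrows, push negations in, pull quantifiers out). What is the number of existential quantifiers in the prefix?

2

First replace A → B with ¬A ∨ B.
  ¬(¬(∃s ¬H(s,s)) ∨ (∀k ¬H(k,k)))
Move each ¬ inward, flipping quantifiers it crosses:
  (∃s ¬H(s,s)) ∧ (∃k H(k,k))
Pull the quantifiers to the front (each side's bound variable is not free in the other side):
  ∃s ∃k (¬H(s,s) ∧ H(k,k))
The prefix is ∃s ∃k: 0 universal, 2 existential.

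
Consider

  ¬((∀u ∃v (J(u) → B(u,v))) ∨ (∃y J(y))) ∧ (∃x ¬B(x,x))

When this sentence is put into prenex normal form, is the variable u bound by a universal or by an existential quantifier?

Eliminate → and ↔ using ¬ and ∨.
  ¬((∀u ∃v (¬J(u) ∨ B(u,v))) ∨ (∃y J(y))) ∧ (∃x ¬B(x,x))
Move each ¬ inward, flipping quantifiers it crosses:
  (∃u ∀v (J(u) ∧ ¬B(u,v))) ∧ (∀y ¬J(y)) ∧ (∃x ¬B(x,x))
All bound variables are already distinct, so no renaming is needed.
Pull the quantifiers to the front (each side's bound variable is not free in the other side):
  ∃u ∀v ∀y ∃x (J(u) ∧ ¬B(u,v) ∧ ¬J(y) ∧ ¬B(x,x))
The quantifier ∀u sits under an odd number of negations (counting the antecedent side of each →), so it flips to ∃u.

existential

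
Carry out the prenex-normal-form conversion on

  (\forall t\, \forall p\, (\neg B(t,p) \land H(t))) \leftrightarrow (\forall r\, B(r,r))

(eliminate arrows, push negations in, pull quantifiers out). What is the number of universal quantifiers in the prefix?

Rewrite implications/biconditionals: A → B as ¬A ∨ B; A ↔ B as (¬A ∨ B) ∧ (¬B ∨ A).
  (\neg (\forall t\, \forall p\, (\neg B(t,p) \land H(t))) \lor (\forall r\, B(r,r))) \land (\neg (\forall r\, B(r,r)) \lor (\forall t\, \forall p\, (\neg B(t,p) \land H(t))))
Push ¬ through the quantifiers and connectives to reach negation normal form:
  ((\exists t\, \exists p\, (B(t,p) \lor \neg H(t))) \lor (\forall r\, B(r,r))) \land ((\exists r\, \neg B(r,r)) \lor (\forall t\, \forall p\, (\neg B(t,p) \land H(t))))
Rename bound variables to avoid capture: r↦x1, t↦u, p↦c.
  ((\exists t\, \exists p\, (B(t,p) \lor \neg H(t))) \lor (\forall r\, B(r,r))) \land ((\exists x1\, \neg B(x1,x1)) \lor (\forall u\, \forall c\, (\neg B(u,c) \land H(u))))
Pull the quantifiers to the front (each side's bound variable is not free in the other side):
  \exists t\, \exists p\, \forall r\, \exists x1\, \forall u\, \forall c\, ((B(t,p) \lor \neg H(t) \lor B(r,r)) \land (\neg B(x1,x1) \lor \neg B(u,c) \land H(u)))
The prefix is \exists t \exists p \forall r \exists x1 \forall u \forall c: 3 universal, 3 existential.

3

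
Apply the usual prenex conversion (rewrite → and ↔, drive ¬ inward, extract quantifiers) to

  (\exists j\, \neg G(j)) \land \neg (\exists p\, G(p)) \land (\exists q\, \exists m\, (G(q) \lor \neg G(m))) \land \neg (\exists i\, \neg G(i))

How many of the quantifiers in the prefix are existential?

Move each ¬ inward, flipping quantifiers it crosses:
  (\exists j\, \neg G(j)) \land (\forall p\, \neg G(p)) \land (\exists q\, \exists m\, (G(q) \lor \neg G(m))) \land (\forall i\, G(i))
Pull the quantifiers to the front (each side's bound variable is not free in the other side):
  \exists j\, \forall p\, \exists q\, \exists m\, \forall i\, (\neg G(j) \land \neg G(p) \land (G(q) \lor \neg G(m)) \land G(i))
The prefix is \exists j \forall p \exists q \exists m \forall i: 2 universal, 3 existential.

3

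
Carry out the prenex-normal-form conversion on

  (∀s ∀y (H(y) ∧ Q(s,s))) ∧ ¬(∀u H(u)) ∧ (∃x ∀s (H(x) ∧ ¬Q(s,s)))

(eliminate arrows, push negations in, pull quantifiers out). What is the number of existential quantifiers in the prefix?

Drive negations inward (¬∀x A ≡ ∃x ¬A, ¬∃x A ≡ ∀x ¬A, De Morgan for ∧/∨):
  (∀s ∀y (H(y) ∧ Q(s,s))) ∧ (∃u ¬H(u)) ∧ (∃x ∀s (H(x) ∧ ¬Q(s,s)))
Standardize variables apart so no two quantifiers bind the same name: s↦z1.
  (∀s ∀y (H(y) ∧ Q(s,s))) ∧ (∃u ¬H(u)) ∧ (∃x ∀z1 (H(x) ∧ ¬Q(z1,z1)))
Extract every quantifier outward, since the variables are now distinct and don't occur free across branches:
  ∀s ∀y ∃u ∃x ∀z1 (H(y) ∧ Q(s,s) ∧ ¬H(u) ∧ H(x) ∧ ¬Q(z1,z1))
The prefix is ∀s ∀y ∃u ∃x ∀z1: 3 universal, 2 existential.

2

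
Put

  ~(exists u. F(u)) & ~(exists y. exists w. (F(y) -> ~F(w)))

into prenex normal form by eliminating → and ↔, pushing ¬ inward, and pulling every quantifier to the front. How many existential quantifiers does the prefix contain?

0

Rewrite implications/biconditionals: A → B as ¬A ∨ B.
  ~(exists u. F(u)) & ~(exists y. exists w. (~F(y) | ~F(w)))
Push ¬ through the quantifiers and connectives to reach negation normal form:
  (forall u. ~F(u)) & (forall y. forall w. (F(y) & F(w)))
Extract every quantifier outward, since the variables are now distinct and don't occur free across branches:
  forall u. forall y. forall w. (~F(u) & F(y) & F(w))
The prefix is forall u forall y forall w: 3 universal, 0 existential.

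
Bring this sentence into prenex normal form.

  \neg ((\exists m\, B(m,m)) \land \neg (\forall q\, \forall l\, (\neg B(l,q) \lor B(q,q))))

\forall m\, \forall q\, \forall l\, (\neg B(m,m) \lor \neg B(l,q) \lor B(q,q))

Push ¬ through the quantifiers and connectives to reach negation normal form:
  (\forall m\, \neg B(m,m)) \lor (\forall q\, \forall l\, (\neg B(l,q) \lor B(q,q)))
Finally move all quantifiers to the prefix:
  \forall m\, \forall q\, \forall l\, (\neg B(m,m) \lor \neg B(l,q) \lor B(q,q))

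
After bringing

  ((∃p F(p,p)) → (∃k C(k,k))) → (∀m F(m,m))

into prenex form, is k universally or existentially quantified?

universal

First replace A → B with ¬A ∨ B.
  ¬(¬(∃p F(p,p)) ∨ (∃k C(k,k))) ∨ (∀m F(m,m))
Move each ¬ inward, flipping quantifiers it crosses:
  (∃p F(p,p)) ∧ (∀k ¬C(k,k)) ∨ (∀m F(m,m))
All bound variables are already distinct, so no renaming is needed.
Pull the quantifiers to the front (each side's bound variable is not free in the other side):
  ∃p ∀k ∀m (F(p,p) ∧ ¬C(k,k) ∨ F(m,m))
The quantifier ∃k sits under an odd number of negations (counting the antecedent side of each →), so it flips to ∀k.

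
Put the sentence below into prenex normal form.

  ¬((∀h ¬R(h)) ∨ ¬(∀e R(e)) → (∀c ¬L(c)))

Rewrite implications/biconditionals: A → B as ¬A ∨ B.
  ¬(¬((∀h ¬R(h)) ∨ ¬(∀e R(e))) ∨ (∀c ¬L(c)))
Move each ¬ inward, flipping quantifiers it crosses:
  ((∀h ¬R(h)) ∨ (∃e ¬R(e))) ∧ (∃c L(c))
Finally move all quantifiers to the prefix:
  ∀h ∃e ∃c ((¬R(h) ∨ ¬R(e)) ∧ L(c))

∀h ∃e ∃c ((¬R(h) ∨ ¬R(e)) ∧ L(c))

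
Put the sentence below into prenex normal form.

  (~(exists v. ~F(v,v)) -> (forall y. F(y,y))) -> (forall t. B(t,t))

forall v. exists y. forall t. (F(v,v) & ~F(y,y) | B(t,t))

Eliminate → and ↔ using ¬ and ∨.
  ~(~~(exists v. ~F(v,v)) | (forall y. F(y,y))) | (forall t. B(t,t))
Move each ¬ inward, flipping quantifiers it crosses:
  (forall v. F(v,v)) & (exists y. ~F(y,y)) | (forall t. B(t,t))
Extract every quantifier outward, since the variables are now distinct and don't occur free across branches:
  forall v. exists y. forall t. (F(v,v) & ~F(y,y) | B(t,t))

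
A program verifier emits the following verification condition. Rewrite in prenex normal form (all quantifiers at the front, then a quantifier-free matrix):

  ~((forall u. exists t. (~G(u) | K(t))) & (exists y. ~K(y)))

Move each ¬ inward, flipping quantifiers it crosses:
  (exists u. forall t. (G(u) & ~K(t))) | (forall y. K(y))
All bound variables are already distinct, so no renaming is needed.
Extract every quantifier outward, since the variables are now distinct and don't occur free across branches:
  exists u. forall t. forall y. (G(u) & ~K(t) | K(y))

exists u. forall t. forall y. (G(u) & ~K(t) | K(y))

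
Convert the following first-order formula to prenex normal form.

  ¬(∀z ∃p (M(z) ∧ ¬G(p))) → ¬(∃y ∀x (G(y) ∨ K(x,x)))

Rewrite implications/biconditionals: A → B as ¬A ∨ B.
  ¬¬(∀z ∃p (M(z) ∧ ¬G(p))) ∨ ¬(∃y ∀x (G(y) ∨ K(x,x)))
Move each ¬ inward, flipping quantifiers it crosses:
  (∀z ∃p (M(z) ∧ ¬G(p))) ∨ (∀y ∃x (¬G(y) ∧ ¬K(x,x)))
All bound variables are already distinct, so no renaming is needed.
Finally move all quantifiers to the prefix:
  ∀z ∃p ∀y ∃x (M(z) ∧ ¬G(p) ∨ ¬G(y) ∧ ¬K(x,x))

∀z ∃p ∀y ∃x (M(z) ∧ ¬G(p) ∨ ¬G(y) ∧ ¬K(x,x))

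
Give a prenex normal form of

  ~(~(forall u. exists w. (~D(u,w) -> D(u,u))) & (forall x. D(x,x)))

forall u. exists w. exists x. (D(u,w) | D(u,u) | ~D(x,x))

Rewrite implications/biconditionals: A → B as ¬A ∨ B.
  ~(~(forall u. exists w. (~~D(u,w) | D(u,u))) & (forall x. D(x,x)))
Move each ¬ inward, flipping quantifiers it crosses:
  (forall u. exists w. (D(u,w) | D(u,u))) | (exists x. ~D(x,x))
All bound variables are already distinct, so no renaming is needed.
Finally move all quantifiers to the prefix:
  forall u. exists w. exists x. (D(u,w) | D(u,u) | ~D(x,x))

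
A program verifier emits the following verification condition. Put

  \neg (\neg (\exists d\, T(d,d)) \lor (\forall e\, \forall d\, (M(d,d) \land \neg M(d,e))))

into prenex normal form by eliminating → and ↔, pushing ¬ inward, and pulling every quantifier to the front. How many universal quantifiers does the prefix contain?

Drive negations inward (¬∀x A ≡ ∃x ¬A, ¬∃x A ≡ ∀x ¬A, De Morgan for ∧/∨):
  (\exists d\, T(d,d)) \land (\exists e\, \exists d\, (\neg M(d,d) \lor M(d,e)))
Rename bound variables to avoid capture: d↦t.
  (\exists d\, T(d,d)) \land (\exists e\, \exists t\, (\neg M(t,t) \lor M(t,e)))
Pull the quantifiers to the front (each side's bound variable is not free in the other side):
  \exists d\, \exists e\, \exists t\, (T(d,d) \land (\neg M(t,t) \lor M(t,e)))
The prefix is \exists d \exists e \exists t: 0 universal, 3 existential.

0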